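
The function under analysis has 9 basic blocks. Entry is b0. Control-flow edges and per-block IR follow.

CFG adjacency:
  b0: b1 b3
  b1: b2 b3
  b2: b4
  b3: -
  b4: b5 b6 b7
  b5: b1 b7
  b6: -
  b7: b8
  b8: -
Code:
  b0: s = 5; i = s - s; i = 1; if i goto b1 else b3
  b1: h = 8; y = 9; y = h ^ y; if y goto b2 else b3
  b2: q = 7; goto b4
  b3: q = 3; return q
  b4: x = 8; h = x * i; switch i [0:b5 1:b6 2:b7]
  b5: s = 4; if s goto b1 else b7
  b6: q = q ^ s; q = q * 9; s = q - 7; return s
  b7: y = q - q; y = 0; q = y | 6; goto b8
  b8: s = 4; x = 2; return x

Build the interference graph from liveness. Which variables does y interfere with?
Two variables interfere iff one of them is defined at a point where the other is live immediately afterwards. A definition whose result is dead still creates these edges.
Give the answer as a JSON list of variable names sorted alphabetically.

Answer: ["h", "i", "s"]

Derivation:
def/use:
  b0: {i,s} / ∅
  b1: {h,y} / ∅
  b2: {q} / ∅
  b3: {q} / ∅
  b4: {h,x} / {i}
  b5: {s} / ∅
  b6: {q,s} / {q,s}
  b7: {q,y} / {q}
  b8: {s,x} / ∅

Backward fixpoint:
  b0: in=∅ out={i,s}
  b1: in={i,s} out={i,s}
  b2: in={i,s} out={i,q,s}
  b3: in=∅ out=∅
  b4: in={i,q,s} out={i,q,s}
  b5: in={i,q} out={i,q,s}
  b6: in={q,s} out=∅
  b7: in={q} out=∅
  b8: in=∅ out=∅

Interference:
  h — {i,q,s,y}
  i — {h,q,s,x,y}
  q — {h,i,s,x}
  s — {h,i,q,x,y}
  x — {i,q,s}
  y — {h,i,s}

N(y) = ["h", "i", "s"]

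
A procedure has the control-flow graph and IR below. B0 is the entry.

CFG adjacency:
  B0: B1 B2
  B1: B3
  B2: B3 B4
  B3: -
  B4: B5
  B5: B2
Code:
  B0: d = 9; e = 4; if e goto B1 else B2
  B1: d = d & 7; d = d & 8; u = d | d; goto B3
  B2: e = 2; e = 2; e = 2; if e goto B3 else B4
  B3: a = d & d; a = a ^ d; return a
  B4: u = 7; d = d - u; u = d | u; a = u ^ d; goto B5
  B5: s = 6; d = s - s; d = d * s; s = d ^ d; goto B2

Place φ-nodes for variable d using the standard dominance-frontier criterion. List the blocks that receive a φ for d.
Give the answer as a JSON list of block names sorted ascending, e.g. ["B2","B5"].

idom tree: B1←B0 B2←B0 B3←B0 B4←B2 B5←B4
Join-block Dom:
  B2: preds {B0,B5}: {B0} ∩ {B0,B2,B4,B5} = {B0}; idom=B0
  B3: preds {B1,B2}: {B0,B1} ∩ {B0,B2} = {B0}; idom=B0

Frontier:
  B2←B0: walk · to B0
  B2←B5: walk B5→B4→B2 to B0
  B3←B1: walk B1 to B0
  B3←B2: walk B2 to B0
  B0 → ∅
  B1 → {B3}
  B2 → {B2,B3}
  B3 → ∅
  B4 → {B2}
  B5 → {B2}

φ for d: defs {B0,B1,B4,B5}
  DF⁺ = {B2,B3}

Answer: ["B2", "B3"]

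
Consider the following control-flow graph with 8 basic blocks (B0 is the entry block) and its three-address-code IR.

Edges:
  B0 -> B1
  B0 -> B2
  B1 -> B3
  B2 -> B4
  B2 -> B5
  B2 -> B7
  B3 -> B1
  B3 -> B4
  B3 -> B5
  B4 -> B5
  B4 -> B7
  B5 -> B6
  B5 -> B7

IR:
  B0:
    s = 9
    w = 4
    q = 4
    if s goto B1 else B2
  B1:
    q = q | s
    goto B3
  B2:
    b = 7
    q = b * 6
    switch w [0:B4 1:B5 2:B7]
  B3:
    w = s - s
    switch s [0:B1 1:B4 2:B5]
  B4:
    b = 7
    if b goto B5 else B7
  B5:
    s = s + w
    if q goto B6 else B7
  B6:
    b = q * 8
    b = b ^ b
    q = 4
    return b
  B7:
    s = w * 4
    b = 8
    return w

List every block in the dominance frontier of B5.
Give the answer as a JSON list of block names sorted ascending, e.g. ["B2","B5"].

Answer: ["B7"]

Derivation:
idom tree: B1←B0 B2←B0 B3←B1 B4←B0 B5←B0 B6←B5 B7←B0
Dom∩ at merges:
  B1: preds {B0,B3}: {B0} ∩ {B0,B1,B3} = {B0}; idom=B0
  B4: preds {B2,B3}: {B0,B2} ∩ {B0,B1,B3} = {B0}; idom=B0
  B5: preds {B2,B3,B4}: {B0,B2} ∩ {B0,B1,B3} ∩ {B0,B4} = {B0}; idom=B0
  B7: preds {B2,B4,B5}: {B0,B2} ∩ {B0,B4} ∩ {B0,B5} = {B0}; idom=B0

DF derivation:
  B1←B0: walk · to B0
  B1←B3: walk B3→B1 to B0
  B4←B2: walk B2 to B0
  B4←B3: walk B3→B1 to B0
  B5←B2: walk B2 to B0
  B5←B3: walk B3→B1 to B0
  B5←B4: walk B4 to B0
  B7←B2: walk B2 to B0
  B7←B4: walk B4 to B0
  B7←B5: walk B5 to B0
  DF(B0)=∅
  DF(B1)={B1,B4,B5}
  DF(B2)={B4,B5,B7}
  DF(B3)={B1,B4,B5}
  DF(B4)={B5,B7}
  DF(B5)={B7}
  DF(B6)=∅
  DF(B7)=∅

DF(B5) = ["B7"]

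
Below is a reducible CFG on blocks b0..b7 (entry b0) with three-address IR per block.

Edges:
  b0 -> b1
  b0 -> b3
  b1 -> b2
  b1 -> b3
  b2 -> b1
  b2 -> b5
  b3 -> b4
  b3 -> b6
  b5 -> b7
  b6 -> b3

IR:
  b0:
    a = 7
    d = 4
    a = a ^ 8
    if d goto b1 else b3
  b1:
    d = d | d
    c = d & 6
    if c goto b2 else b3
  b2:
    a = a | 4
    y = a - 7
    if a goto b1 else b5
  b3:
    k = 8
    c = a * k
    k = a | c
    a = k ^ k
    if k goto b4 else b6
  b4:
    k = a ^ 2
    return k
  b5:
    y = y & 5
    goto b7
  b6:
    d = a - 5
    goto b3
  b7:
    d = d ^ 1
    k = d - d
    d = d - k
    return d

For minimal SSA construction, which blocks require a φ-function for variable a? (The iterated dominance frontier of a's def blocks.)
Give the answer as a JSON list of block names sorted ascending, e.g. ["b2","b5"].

Answer: ["b1", "b3"]

Analysis:
idom tree: b1←b0 b2←b1 b3←b0 b4←b3 b5←b2 b6←b3 b7←b5
Dom∩ at merges:
  b1: preds {b0,b2}: {b0} ∩ {b0,b1,b2} = {b0}; idom=b0
  b3: preds {b0,b1,b6}: {b0} ∩ {b0,b1} ∩ {b0,b3,b6} = {b0}; idom=b0

DF derivation:
  b1←b0: walk · to b0
  b1←b2: walk b2→b1 to b0
  b3←b0: walk · to b0
  b3←b1: walk b1 to b0
  b3←b6: walk b6→b3 to b0
  DF(b0)=∅
  DF(b1)={b1,b3}
  DF(b2)={b1}
  DF(b3)={b3}
  DF(b4)=∅
  DF(b5)=∅
  DF(b6)={b3}
  DF(b7)=∅

φ for a: defs {b0,b2,b3}
  DF⁺ = {b1,b3}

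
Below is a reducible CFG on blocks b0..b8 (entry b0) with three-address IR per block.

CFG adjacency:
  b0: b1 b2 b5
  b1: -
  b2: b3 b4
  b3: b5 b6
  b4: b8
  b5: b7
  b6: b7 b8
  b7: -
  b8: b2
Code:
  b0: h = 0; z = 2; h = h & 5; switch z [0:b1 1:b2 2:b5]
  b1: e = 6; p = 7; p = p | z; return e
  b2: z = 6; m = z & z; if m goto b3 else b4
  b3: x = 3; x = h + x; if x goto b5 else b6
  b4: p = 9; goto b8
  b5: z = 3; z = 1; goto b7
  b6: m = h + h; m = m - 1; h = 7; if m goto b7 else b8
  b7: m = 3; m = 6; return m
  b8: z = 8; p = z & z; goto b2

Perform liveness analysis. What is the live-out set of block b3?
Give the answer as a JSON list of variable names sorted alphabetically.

Per-block:
  b0: {h,z} / ∅
  b1: {e,p} / {z}
  b2: {m,z} / ∅
  b3: {x} / {h}
  b4: {p} / ∅
  b5: {z} / ∅
  b6: {h,m} / {h}
  b7: {m} / ∅
  b8: {p,z} / ∅

Live sets:
  b0 li=∅ lo={h,z}
  b1 li={z} lo=∅
  b2 li={h} lo={h}
  b3 li={h} lo={h}
  b4 li={h} lo={h}
  b5 li=∅ lo=∅
  b6 li={h} lo={h}
  b7 li=∅ lo=∅
  b8 li={h} lo={h}

live-out(b3) = ["h"]

Answer: ["h"]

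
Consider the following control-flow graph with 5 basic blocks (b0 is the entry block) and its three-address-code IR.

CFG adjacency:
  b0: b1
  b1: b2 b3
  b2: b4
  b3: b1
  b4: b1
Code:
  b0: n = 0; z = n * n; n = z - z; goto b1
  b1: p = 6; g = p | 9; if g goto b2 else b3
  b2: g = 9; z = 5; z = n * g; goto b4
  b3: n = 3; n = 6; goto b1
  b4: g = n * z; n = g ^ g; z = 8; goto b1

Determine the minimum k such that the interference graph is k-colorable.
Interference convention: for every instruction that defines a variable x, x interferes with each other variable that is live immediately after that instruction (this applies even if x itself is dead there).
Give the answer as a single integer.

def/use:
  b0: {n,z} / ∅
  b1: {g,p} / ∅
  b2: {g,z} / {n}
  b3: {n} / ∅
  b4: {g,n,z} / {n,z}

Liveness:
  live b0: ∅→{n}
  live b1: {n}→{n}
  live b2: {n}→{n,z}
  live b3: ∅→{n}
  live b4: {n,z}→{n}

Conflict graph:
  g: {n,z}
  n: {g,p,z}
  p: {n}
  z: {g,n}

Colouring:
  clique {g,n,z} ⇒ need ≥ 3
  assign g→c1 n→c0 p→c1 z→c2 — no edge inside a register ⇒ χ ≤ 3
  χ = 3

Answer: 3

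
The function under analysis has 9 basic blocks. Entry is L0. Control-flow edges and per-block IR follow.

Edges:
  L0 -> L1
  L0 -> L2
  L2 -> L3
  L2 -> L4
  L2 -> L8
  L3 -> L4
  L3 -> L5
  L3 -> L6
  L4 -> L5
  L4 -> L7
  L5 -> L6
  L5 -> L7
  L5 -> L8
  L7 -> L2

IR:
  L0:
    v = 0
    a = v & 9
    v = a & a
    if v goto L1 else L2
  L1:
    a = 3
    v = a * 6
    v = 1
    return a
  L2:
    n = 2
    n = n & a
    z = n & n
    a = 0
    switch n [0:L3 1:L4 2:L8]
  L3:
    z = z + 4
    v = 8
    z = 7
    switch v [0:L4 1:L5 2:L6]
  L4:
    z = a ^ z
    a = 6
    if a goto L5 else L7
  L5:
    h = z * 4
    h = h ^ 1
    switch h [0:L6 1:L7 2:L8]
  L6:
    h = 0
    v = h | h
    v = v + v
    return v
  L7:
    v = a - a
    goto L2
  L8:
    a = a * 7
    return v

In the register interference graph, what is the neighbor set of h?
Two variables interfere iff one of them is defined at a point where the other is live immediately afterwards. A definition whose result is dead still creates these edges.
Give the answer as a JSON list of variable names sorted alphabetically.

def/use:
  L0 def {a,v} use ∅
  L1 def {a,v} use ∅
  L2 def {a,n,z} use {a}
  L3 def {v,z} use {z}
  L4 def {a,z} use {a,z}
  L5 def {h} use {z}
  L6 def {h,v} use ∅
  L7 def {v} use {a}
  L8 def {a} use {a,v}

Liveness:
  L0 li=∅ lo={a,v}
  L1 li=∅ lo=∅
  L2 li={a,v} lo={a,v,z}
  L3 li={a,z} lo={a,v,z}
  L4 li={a,v,z} lo={a,v,z}
  L5 li={a,v,z} lo={a,v}
  L6 li=∅ lo=∅
  L7 li={a} lo={a,v}
  L8 li={a,v} lo=∅

Conflict graph:
  a — {h,n,v,z}
  h — {a,v}
  n — {a,v,z}
  v — {a,h,n,z}
  z — {a,n,v}

N(h) = ["a", "v"]

Answer: ["a", "v"]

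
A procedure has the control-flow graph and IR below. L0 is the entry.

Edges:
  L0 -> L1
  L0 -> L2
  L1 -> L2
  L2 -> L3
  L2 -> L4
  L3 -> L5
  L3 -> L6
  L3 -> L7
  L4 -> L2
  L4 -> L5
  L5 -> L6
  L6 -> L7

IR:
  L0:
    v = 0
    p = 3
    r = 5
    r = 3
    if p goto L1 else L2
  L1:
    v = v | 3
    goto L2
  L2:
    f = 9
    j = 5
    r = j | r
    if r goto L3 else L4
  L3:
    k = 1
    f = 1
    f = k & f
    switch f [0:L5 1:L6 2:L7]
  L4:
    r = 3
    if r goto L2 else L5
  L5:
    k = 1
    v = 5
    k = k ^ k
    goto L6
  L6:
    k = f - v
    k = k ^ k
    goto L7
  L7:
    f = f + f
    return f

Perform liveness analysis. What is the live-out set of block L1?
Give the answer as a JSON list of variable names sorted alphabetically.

Answer: ["r", "v"]

Working:
def/use:
  L0 def {p,r,v} use ∅
  L1 def {v} use {v}
  L2 def {f,j,r} use {r}
  L3 def {f,k} use ∅
  L4 def {r} use ∅
  L5 def {k,v} use ∅
  L6 def {k} use {f,v}
  L7 def {f} use {f}

Liveness:
  L0: in=∅ out={r,v}
  L1: in={r,v} out={r,v}
  L2: in={r,v} out={f,v}
  L3: in={v} out={f,v}
  L4: in={f,v} out={f,r,v}
  L5: in={f} out={f,v}
  L6: in={f,v} out={f}
  L7: in={f} out=∅

live-out(L1) = ["r", "v"]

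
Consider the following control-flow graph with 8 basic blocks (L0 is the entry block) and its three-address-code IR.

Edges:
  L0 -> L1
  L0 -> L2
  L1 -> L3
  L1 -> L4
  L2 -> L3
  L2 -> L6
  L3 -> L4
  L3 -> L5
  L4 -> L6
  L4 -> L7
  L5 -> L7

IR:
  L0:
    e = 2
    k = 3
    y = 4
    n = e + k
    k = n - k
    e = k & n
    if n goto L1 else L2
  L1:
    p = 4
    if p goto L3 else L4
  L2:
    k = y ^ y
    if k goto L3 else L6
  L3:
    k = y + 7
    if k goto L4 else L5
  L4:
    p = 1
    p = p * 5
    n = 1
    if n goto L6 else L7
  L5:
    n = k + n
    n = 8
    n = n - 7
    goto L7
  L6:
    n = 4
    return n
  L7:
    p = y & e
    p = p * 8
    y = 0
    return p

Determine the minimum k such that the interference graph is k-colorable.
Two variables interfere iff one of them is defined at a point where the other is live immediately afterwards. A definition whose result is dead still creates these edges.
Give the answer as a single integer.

Per-block:
  L0: {e,k,n,y} / ∅
  L1: {p} / ∅
  L2: {k} / {y}
  L3: {k} / {y}
  L4: {n,p} / ∅
  L5: {n} / {k,n}
  L6: {n} / ∅
  L7: {p,y} / {e,y}

Liveness:
  live L0: ∅→{e,n,y}
  live L1: {e,n,y}→{e,n,y}
  live L2: {e,n,y}→{e,n,y}
  live L3: {e,n,y}→{e,k,n,y}
  live L4: {e,y}→{e,y}
  live L5: {e,k,n,y}→{e,y}
  live L6: ∅→∅
  live L7: {e,y}→∅

Interfere edges:
  e↔{k,n,p,y}
  k↔{e,n,y}
  n↔{e,k,p,y}
  p↔{e,n,y}
  y↔{e,k,n,p}

Colouring:
  clique {e,k,n,y} ⇒ need ≥ 4
  4-colouring: r0={e}  r1={n}  r2={y}  r3={k,p}
  χ = 4

Answer: 4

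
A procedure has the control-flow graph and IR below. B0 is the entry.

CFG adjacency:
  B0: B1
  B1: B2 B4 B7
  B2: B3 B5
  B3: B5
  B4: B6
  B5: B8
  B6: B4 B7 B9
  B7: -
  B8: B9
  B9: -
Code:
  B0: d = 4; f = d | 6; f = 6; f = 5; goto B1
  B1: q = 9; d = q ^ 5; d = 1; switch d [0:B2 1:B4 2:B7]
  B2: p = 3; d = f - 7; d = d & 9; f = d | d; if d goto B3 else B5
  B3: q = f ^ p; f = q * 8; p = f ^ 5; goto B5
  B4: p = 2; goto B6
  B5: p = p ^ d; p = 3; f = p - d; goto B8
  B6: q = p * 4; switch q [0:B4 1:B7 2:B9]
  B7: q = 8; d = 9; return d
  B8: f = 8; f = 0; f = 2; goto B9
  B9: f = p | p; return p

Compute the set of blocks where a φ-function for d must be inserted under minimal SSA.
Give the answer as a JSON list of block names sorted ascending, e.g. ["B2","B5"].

Answer: ["B9"]

Working:
idom tree: B1←B0 B2←B1 B3←B2 B4←B1 B5←B2 B6←B4 B7←B1 B8←B5 B9←B1
Join-block Dom:
  B4: preds {B1,B6}: {B0,B1} ∩ {B0,B1,B4,B6} = {B0,B1}; idom=B1
  B5: preds {B2,B3}: {B0,B1,B2} ∩ {B0,B1,B2,B3} = {B0,B1,B2}; idom=B2
  B7: preds {B1,B6}: {B0,B1} ∩ {B0,B1,B4,B6} = {B0,B1}; idom=B1
  B9: preds {B6,B8}: {B0,B1,B4,B6} ∩ {B0,B1,B2,B5,B8} = {B0,B1}; idom=B1

Frontier:
  B4←B1: walk · to B1
  B4←B6: walk B6→B4 to B1
  B5←B2: walk · to B2
  B5←B3: walk B3 to B2
  B7←B1: walk · to B1
  B7←B6: walk B6→B4 to B1
  B9←B6: walk B6→B4 to B1
  B9←B8: walk B8→B5→B2 to B1
  B0: DF=∅
  B1: DF=∅
  B2: DF={B9}
  B3: DF={B5}
  B4: DF={B4,B7,B9}
  B5: DF={B9}
  B6: DF={B4,B7,B9}
  B7: DF=∅
  B8: DF={B9}
  B9: DF=∅

φ for d: defs {B0,B1,B2,B7}
  DF⁺ = {B9}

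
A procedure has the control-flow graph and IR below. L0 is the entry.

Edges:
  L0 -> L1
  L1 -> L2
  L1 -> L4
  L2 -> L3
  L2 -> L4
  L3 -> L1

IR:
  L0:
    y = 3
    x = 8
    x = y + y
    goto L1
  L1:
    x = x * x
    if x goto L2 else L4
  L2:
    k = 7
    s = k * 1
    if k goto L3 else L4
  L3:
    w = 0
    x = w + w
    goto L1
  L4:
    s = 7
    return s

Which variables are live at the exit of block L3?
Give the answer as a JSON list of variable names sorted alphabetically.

Block summaries:
  L0: def={x,y} ue=∅
  L1: def={x} ue={x}
  L2: def={k,s} ue=∅
  L3: def={w,x} ue=∅
  L4: def={s} ue=∅

Live sets:
  L0: in=∅ out={x}
  L1: in={x} out=∅
  L2: in=∅ out=∅
  L3: in=∅ out={x}
  L4: in=∅ out=∅

live-out(L3) = ["x"]

Answer: ["x"]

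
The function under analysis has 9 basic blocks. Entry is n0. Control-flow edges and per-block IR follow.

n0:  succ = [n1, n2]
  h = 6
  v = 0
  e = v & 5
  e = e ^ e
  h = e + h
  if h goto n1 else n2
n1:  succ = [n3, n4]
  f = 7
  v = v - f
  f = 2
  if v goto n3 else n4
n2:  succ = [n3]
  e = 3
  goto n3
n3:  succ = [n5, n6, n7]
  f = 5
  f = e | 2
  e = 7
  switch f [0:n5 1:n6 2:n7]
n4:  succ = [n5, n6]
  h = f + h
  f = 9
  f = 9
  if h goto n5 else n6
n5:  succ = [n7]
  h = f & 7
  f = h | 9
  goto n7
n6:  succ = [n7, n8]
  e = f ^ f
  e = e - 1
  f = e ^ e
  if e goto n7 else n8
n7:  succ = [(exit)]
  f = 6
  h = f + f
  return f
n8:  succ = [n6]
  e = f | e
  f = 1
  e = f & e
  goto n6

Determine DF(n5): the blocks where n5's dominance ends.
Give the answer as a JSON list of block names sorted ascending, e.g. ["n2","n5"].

Answer: ["n7"]

Derivation:
idom tree: n1←n0 n2←n0 n3←n0 n4←n1 n5←n0 n6←n0 n7←n0 n8←n6
Dom∩ at merges:
  n3: preds {n1,n2}: {n0,n1} ∩ {n0,n2} = {n0}; idom=n0
  n5: preds {n3,n4}: {n0,n3} ∩ {n0,n1,n4} = {n0}; idom=n0
  n6: preds {n3,n4,n8}: {n0,n3} ∩ {n0,n1,n4} ∩ {n0,n6,n8} = {n0}; idom=n0
  n7: preds {n3,n5,n6}: {n0,n3} ∩ {n0,n5} ∩ {n0,n6} = {n0}; idom=n0

DF derivation:
  join n3 pred n1: n1 stop@n0
  join n3 pred n2: n2 stop@n0
  join n5 pred n3: n3 stop@n0
  join n5 pred n4: n4→n1 stop@n0
  join n6 pred n3: n3 stop@n0
  join n6 pred n4: n4→n1 stop@n0
  join n6 pred n8: n8→n6 stop@n0
  join n7 pred n3: n3 stop@n0
  join n7 pred n5: n5 stop@n0
  join n7 pred n6: n6 stop@n0
  n0 → ∅
  n1 → {n3,n5,n6}
  n2 → {n3}
  n3 → {n5,n6,n7}
  n4 → {n5,n6}
  n5 → {n7}
  n6 → {n6,n7}
  n7 → ∅
  n8 → {n6}

DF(n5) = ["n7"]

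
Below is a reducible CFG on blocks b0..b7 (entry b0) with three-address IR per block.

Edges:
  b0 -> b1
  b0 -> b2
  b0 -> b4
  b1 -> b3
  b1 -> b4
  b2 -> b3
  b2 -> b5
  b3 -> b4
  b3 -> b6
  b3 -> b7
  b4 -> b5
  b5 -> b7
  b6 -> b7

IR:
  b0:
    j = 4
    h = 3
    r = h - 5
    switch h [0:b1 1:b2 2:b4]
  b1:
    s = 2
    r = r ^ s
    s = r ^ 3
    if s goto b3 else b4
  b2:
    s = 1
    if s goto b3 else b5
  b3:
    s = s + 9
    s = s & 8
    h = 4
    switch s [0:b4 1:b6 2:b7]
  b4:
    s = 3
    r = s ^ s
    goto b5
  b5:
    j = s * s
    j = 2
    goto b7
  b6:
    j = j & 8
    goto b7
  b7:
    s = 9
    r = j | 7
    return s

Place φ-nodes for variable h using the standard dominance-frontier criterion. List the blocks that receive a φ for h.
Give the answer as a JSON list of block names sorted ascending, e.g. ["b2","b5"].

idom tree: b1←b0 b2←b0 b3←b0 b4←b0 b5←b0 b6←b3 b7←b0
Join-block Dom:
  b3: preds {b1,b2}: {b0,b1} ∩ {b0,b2} = {b0}; idom=b0
  b4: preds {b0,b1,b3}: {b0} ∩ {b0,b1} ∩ {b0,b3} = {b0}; idom=b0
  b5: preds {b2,b4}: {b0,b2} ∩ {b0,b4} = {b0}; idom=b0
  b7: preds {b3,b5,b6}: {b0,b3} ∩ {b0,b5} ∩ {b0,b3,b6} = {b0}; idom=b0

Frontier:
  b3←b1: walk b1 to b0
  b3←b2: walk b2 to b0
  b4←b0: walk · to b0
  b4←b1: walk b1 to b0
  b4←b3: walk b3 to b0
  b5←b2: walk b2 to b0
  b5←b4: walk b4 to b0
  b7←b3: walk b3 to b0
  b7←b5: walk b5 to b0
  b7←b6: walk b6→b3 to b0
  DF(b0)=∅
  DF(b1)={b3,b4}
  DF(b2)={b3,b5}
  DF(b3)={b4,b7}
  DF(b4)={b5}
  DF(b5)={b7}
  DF(b6)={b7}
  DF(b7)=∅

φ for h: defs {b0,b3}
  DF⁺ = {b4,b5,b7}

Answer: ["b4", "b5", "b7"]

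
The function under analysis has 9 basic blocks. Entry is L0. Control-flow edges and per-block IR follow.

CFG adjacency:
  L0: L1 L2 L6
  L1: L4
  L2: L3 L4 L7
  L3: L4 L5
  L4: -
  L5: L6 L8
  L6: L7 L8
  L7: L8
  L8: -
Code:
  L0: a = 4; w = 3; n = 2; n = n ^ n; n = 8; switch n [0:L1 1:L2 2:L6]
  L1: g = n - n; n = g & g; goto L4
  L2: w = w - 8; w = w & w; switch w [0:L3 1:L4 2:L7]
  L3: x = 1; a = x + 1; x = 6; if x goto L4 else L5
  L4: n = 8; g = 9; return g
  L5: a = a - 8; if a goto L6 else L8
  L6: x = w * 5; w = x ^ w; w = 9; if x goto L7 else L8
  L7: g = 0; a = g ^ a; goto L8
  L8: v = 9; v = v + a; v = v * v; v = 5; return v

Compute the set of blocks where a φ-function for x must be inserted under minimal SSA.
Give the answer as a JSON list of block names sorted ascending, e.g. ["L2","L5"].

idom tree: L1←L0 L2←L0 L3←L2 L4←L0 L5←L3 L6←L0 L7←L0 L8←L0
Join-block Dom:
  L4: preds {L1,L2,L3}: {L0,L1} ∩ {L0,L2} ∩ {L0,L2,L3} = {L0}; idom=L0
  L6: preds {L0,L5}: {L0} ∩ {L0,L2,L3,L5} = {L0}; idom=L0
  L7: preds {L2,L6}: {L0,L2} ∩ {L0,L6} = {L0}; idom=L0
  L8: preds {L5,L6,L7}: {L0,L2,L3,L5} ∩ {L0,L6} ∩ {L0,L7} = {L0}; idom=L0

DF derivation:
  L4←L1: walk L1 to L0
  L4←L2: walk L2 to L0
  L4←L3: walk L3→L2 to L0
  L6←L0: walk · to L0
  L6←L5: walk L5→L3→L2 to L0
  L7←L2: walk L2 to L0
  L7←L6: walk L6 to L0
  L8←L5: walk L5→L3→L2 to L0
  L8←L6: walk L6 to L0
  L8←L7: walk L7 to L0
  L0 → ∅
  L1 → {L4}
  L2 → {L4,L6,L7,L8}
  L3 → {L4,L6,L8}
  L4 → ∅
  L5 → {L6,L8}
  L6 → {L7,L8}
  L7 → {L8}
  L8 → ∅

φ for x: defs {L3,L6}
  DF⁺ = {L4,L6,L7,L8}

Answer: ["L4", "L6", "L7", "L8"]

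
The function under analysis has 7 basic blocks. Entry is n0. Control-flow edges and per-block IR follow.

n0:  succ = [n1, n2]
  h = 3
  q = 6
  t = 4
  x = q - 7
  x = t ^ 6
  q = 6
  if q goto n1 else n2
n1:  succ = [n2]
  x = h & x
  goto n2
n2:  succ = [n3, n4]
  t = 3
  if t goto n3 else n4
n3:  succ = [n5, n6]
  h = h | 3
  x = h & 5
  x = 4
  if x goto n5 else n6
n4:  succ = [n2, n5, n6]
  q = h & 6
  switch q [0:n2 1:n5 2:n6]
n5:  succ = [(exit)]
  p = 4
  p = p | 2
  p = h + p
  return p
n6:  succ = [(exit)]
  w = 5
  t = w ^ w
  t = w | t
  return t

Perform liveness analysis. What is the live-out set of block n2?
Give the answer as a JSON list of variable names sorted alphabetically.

Block summaries:
  n0 def {h,q,t,x} use ∅
  n1 def {x} use {h,x}
  n2 def {t} use ∅
  n3 def {h,x} use {h}
  n4 def {q} use {h}
  n5 def {p} use {h}
  n6 def {t,w} use ∅

Backward fixpoint:
  n0 li=∅ lo={h,x}
  n1 li={h,x} lo={h}
  n2 li={h} lo={h}
  n3 li={h} lo={h}
  n4 li={h} lo={h}
  n5 li={h} lo=∅
  n6 li=∅ lo=∅

live-out(n2) = ["h"]

Answer: ["h"]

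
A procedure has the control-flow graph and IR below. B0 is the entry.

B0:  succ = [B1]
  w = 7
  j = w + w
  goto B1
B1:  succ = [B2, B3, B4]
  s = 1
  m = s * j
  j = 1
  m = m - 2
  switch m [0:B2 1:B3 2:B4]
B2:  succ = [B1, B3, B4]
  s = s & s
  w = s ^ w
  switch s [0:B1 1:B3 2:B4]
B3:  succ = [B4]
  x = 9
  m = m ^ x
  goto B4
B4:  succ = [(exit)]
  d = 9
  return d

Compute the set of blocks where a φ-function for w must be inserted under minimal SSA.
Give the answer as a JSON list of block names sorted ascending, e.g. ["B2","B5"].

Answer: ["B1", "B3", "B4"]

Analysis:
idom tree: B1←B0 B2←B1 B3←B1 B4←B1
Join-block Dom:
  B1: preds {B0,B2}: {B0} ∩ {B0,B1,B2} = {B0}; idom=B0
  B3: preds {B1,B2}: {B0,B1} ∩ {B0,B1,B2} = {B0,B1}; idom=B1
  B4: preds {B1,B2,B3}: {B0,B1} ∩ {B0,B1,B2} ∩ {B0,B1,B3} = {B0,B1}; idom=B1

Frontier:
  join B1 pred B0: · stop@B0
  join B1 pred B2: B2→B1 stop@B0
  join B3 pred B1: · stop@B1
  join B3 pred B2: B2 stop@B1
  join B4 pred B1: · stop@B1
  join B4 pred B2: B2 stop@B1
  join B4 pred B3: B3 stop@B1
  B0 → ∅
  B1 → {B1}
  B2 → {B1,B3,B4}
  B3 → {B4}
  B4 → ∅

φ for w: defs {B0,B2}
  DF⁺ = {B1,B3,B4}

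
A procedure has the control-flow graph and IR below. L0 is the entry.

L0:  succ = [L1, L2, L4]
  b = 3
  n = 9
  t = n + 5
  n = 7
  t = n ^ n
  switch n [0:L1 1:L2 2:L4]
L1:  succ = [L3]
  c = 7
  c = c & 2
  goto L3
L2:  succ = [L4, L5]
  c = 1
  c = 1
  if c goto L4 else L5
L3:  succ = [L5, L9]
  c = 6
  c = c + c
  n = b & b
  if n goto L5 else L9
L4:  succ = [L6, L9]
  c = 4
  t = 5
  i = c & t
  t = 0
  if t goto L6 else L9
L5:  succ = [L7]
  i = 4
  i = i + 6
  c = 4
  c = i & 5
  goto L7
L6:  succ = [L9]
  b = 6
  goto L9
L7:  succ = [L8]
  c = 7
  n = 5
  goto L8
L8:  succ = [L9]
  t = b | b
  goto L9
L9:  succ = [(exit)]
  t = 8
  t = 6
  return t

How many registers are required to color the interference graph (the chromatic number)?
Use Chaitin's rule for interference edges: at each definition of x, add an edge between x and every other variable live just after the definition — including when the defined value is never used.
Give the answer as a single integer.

Per-block:
  L0: {b,n,t} / ∅
  L1: {c} / ∅
  L2: {c} / ∅
  L3: {c,n} / {b}
  L4: {c,i,t} / ∅
  L5: {c,i} / ∅
  L6: {b} / ∅
  L7: {c,n} / ∅
  L8: {t} / {b}
  L9: {t} / ∅

Liveness:
  L0: in=∅ out={b}
  L1: in={b} out={b}
  L2: in={b} out={b}
  L3: in={b} out={b}
  L4: in=∅ out=∅
  L5: in={b} out={b}
  L6: in=∅ out=∅
  L7: in={b} out={b}
  L8: in={b} out=∅
  L9: in=∅ out=∅

Interference:
  b↔{c,i,n,t}
  c↔{b,i,t}
  i↔{b,c}
  n↔{b,t}
  t↔{b,c,n}

Registers:
  clique {b,c,i} ⇒ need ≥ 3
  3-colouring: R0={b}  R1={c,n}  R2={i,t}
  χ = 3

Answer: 3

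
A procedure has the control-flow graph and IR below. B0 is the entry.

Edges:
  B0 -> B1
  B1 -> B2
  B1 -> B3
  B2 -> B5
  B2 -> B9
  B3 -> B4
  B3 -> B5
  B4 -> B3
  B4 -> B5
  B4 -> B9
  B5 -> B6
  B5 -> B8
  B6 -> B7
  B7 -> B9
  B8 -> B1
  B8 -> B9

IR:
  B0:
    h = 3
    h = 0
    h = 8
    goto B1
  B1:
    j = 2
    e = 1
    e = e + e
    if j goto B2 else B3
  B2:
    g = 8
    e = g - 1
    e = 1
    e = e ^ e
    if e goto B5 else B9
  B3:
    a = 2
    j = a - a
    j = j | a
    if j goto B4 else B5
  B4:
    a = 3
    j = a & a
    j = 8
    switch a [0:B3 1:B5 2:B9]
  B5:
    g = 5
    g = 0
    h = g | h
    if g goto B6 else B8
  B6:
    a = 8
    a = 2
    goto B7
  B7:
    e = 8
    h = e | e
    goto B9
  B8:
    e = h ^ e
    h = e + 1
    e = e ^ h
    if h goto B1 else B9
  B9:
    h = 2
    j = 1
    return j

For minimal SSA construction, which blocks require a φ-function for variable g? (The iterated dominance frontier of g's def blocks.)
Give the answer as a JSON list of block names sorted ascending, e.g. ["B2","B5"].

idom tree: B1←B0 B2←B1 B3←B1 B4←B3 B5←B1 B6←B5 B7←B6 B8←B5 B9←B1
Dom∩ at merges:
  B1: preds {B0,B8}: {B0} ∩ {B0,B1,B5,B8} = {B0}; idom=B0
  B3: preds {B1,B4}: {B0,B1} ∩ {B0,B1,B3,B4} = {B0,B1}; idom=B1
  B5: preds {B2,B3,B4}: {B0,B1,B2} ∩ {B0,B1,B3} ∩ {B0,B1,B3,B4} = {B0,B1}; idom=B1
  B9: preds {B2,B4,B7,B8}: {B0,B1,B2} ∩ {B0,B1,B3,B4} ∩ {B0,B1,B5,B6,B7} ∩ {B0,B1,B5,B8} = {B0,B1}; idom=B1

Frontier:
  join B1 pred B0: · stop@B0
  join B1 pred B8: B8→B5→B1 stop@B0
  join B3 pred B1: · stop@B1
  join B3 pred B4: B4→B3 stop@B1
  join B5 pred B2: B2 stop@B1
  join B5 pred B3: B3 stop@B1
  join B5 pred B4: B4→B3 stop@B1
  join B9 pred B2: B2 stop@B1
  join B9 pred B4: B4→B3 stop@B1
  join B9 pred B7: B7→B6→B5 stop@B1
  join B9 pred B8: B8→B5 stop@B1
  B0 → ∅
  B1 → {B1}
  B2 → {B5,B9}
  B3 → {B3,B5,B9}
  B4 → {B3,B5,B9}
  B5 → {B1,B9}
  B6 → {B9}
  B7 → {B9}
  B8 → {B1,B9}
  B9 → ∅

φ for g: defs {B2,B5}
  DF⁺ = {B1,B5,B9}

Answer: ["B1", "B5", "B9"]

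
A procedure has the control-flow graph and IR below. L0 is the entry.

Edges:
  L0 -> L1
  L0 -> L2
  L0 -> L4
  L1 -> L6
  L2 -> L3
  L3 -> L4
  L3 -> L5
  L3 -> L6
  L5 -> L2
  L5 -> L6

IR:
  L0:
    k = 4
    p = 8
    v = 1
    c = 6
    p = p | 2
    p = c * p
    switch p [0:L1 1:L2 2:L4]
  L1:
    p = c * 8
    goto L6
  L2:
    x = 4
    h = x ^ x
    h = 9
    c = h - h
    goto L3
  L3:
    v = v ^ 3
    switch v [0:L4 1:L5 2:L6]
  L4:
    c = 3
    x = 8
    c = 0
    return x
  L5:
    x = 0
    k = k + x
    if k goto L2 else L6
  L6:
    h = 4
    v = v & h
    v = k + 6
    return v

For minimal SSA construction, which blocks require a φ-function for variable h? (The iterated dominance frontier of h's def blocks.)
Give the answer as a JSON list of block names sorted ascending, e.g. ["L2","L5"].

idom tree: L1←L0 L2←L0 L3←L2 L4←L0 L5←L3 L6←L0
Dom∩ at merges:
  L2: preds {L0,L5}: {L0} ∩ {L0,L2,L3,L5} = {L0}; idom=L0
  L4: preds {L0,L3}: {L0} ∩ {L0,L2,L3} = {L0}; idom=L0
  L6: preds {L1,L3,L5}: {L0,L1} ∩ {L0,L2,L3} ∩ {L0,L2,L3,L5} = {L0}; idom=L0

DF derivation:
  L2←L0: walk · to L0
  L2←L5: walk L5→L3→L2 to L0
  L4←L0: walk · to L0
  L4←L3: walk L3→L2 to L0
  L6←L1: walk L1 to L0
  L6←L3: walk L3→L2 to L0
  L6←L5: walk L5→L3→L2 to L0
  L0 → ∅
  L1 → {L6}
  L2 → {L2,L4,L6}
  L3 → {L2,L4,L6}
  L4 → ∅
  L5 → {L2,L6}
  L6 → ∅

φ for h: defs {L2,L6}
  DF⁺ = {L2,L4,L6}

Answer: ["L2", "L4", "L6"]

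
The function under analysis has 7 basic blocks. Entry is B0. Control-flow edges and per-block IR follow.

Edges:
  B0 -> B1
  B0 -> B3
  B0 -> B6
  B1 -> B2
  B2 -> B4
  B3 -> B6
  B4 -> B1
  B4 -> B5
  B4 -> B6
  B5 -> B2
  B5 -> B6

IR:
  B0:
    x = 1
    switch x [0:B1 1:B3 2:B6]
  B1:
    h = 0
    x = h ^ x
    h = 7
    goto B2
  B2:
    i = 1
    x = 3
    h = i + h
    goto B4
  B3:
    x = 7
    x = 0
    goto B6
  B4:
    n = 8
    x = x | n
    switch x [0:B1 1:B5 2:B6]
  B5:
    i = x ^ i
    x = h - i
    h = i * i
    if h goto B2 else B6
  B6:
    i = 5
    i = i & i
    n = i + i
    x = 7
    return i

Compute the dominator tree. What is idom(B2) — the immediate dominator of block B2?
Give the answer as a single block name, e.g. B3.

idom tree: B1←B0 B2←B1 B3←B0 B4←B2 B5←B4 B6←B0
Dom∩ at merges:
  B1: preds {B0,B4}: {B0} ∩ {B0,B1,B2,B4} = {B0}; idom=B0
  B2: preds {B1,B5}: {B0,B1} ∩ {B0,B1,B2,B4,B5} = {B0,B1}; idom=B1
  B6: preds {B0,B3,B4,B5}: {B0} ∩ {B0,B3} ∩ {B0,B1,B2,B4} ∩ {B0,B1,B2,B4,B5} = {B0}; idom=B0

idom(B2) = B1

Answer: B1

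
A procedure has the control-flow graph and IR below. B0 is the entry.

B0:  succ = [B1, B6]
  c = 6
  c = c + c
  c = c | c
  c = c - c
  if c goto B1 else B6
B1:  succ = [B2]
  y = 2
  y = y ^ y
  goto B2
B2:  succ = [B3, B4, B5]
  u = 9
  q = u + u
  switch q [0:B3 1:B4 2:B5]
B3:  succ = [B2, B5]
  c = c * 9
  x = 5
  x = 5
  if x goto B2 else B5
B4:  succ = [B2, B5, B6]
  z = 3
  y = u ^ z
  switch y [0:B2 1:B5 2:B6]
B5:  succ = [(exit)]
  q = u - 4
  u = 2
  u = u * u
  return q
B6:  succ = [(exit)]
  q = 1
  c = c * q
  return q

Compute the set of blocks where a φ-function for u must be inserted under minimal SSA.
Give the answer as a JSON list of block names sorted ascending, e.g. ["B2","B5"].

Answer: ["B2", "B6"]

Analysis:
idom tree: B1←B0 B2←B1 B3←B2 B4←B2 B5←B2 B6←B0
Join-block Dom:
  B2: preds {B1,B3,B4}: {B0,B1} ∩ {B0,B1,B2,B3} ∩ {B0,B1,B2,B4} = {B0,B1}; idom=B1
  B5: preds {B2,B3,B4}: {B0,B1,B2} ∩ {B0,B1,B2,B3} ∩ {B0,B1,B2,B4} = {B0,B1,B2}; idom=B2
  B6: preds {B0,B4}: {B0} ∩ {B0,B1,B2,B4} = {B0}; idom=B0

Frontier:
  join B2 pred B1: · stop@B1
  join B2 pred B3: B3→B2 stop@B1
  join B2 pred B4: B4→B2 stop@B1
  join B5 pred B2: · stop@B2
  join B5 pred B3: B3 stop@B2
  join B5 pred B4: B4 stop@B2
  join B6 pred B0: · stop@B0
  join B6 pred B4: B4→B2→B1 stop@B0
  B0: DF=∅
  B1: DF={B6}
  B2: DF={B2,B6}
  B3: DF={B2,B5}
  B4: DF={B2,B5,B6}
  B5: DF=∅
  B6: DF=∅

φ for u: defs {B2,B5}
  DF⁺ = {B2,B6}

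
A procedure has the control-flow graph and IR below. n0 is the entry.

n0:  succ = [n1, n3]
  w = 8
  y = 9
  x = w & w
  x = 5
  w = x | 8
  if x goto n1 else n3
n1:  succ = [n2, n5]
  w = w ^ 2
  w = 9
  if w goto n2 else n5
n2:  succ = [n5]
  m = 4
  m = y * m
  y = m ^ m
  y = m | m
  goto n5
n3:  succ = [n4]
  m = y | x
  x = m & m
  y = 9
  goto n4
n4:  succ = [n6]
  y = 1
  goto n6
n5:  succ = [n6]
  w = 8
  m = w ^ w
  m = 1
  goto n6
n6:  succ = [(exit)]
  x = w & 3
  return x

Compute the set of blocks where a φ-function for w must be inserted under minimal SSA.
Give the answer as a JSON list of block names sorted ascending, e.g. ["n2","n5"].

Answer: ["n6"]

Working:
idom tree: n1←n0 n2←n1 n3←n0 n4←n3 n5←n1 n6←n0
Dom at joins:
  n5: preds {n1,n2}: {n0,n1} ∩ {n0,n1,n2} = {n0,n1}; idom=n1
  n6: preds {n4,n5}: {n0,n3,n4} ∩ {n0,n1,n5} = {n0}; idom=n0

DF walk-up:
  n5←n1: walk · to n1
  n5←n2: walk n2 to n1
  n6←n4: walk n4→n3 to n0
  n6←n5: walk n5→n1 to n0
  DF(n0)=∅
  DF(n1)={n6}
  DF(n2)={n5}
  DF(n3)={n6}
  DF(n4)={n6}
  DF(n5)={n6}
  DF(n6)=∅

φ for w: defs {n0,n1,n5}
  DF⁺ = {n6}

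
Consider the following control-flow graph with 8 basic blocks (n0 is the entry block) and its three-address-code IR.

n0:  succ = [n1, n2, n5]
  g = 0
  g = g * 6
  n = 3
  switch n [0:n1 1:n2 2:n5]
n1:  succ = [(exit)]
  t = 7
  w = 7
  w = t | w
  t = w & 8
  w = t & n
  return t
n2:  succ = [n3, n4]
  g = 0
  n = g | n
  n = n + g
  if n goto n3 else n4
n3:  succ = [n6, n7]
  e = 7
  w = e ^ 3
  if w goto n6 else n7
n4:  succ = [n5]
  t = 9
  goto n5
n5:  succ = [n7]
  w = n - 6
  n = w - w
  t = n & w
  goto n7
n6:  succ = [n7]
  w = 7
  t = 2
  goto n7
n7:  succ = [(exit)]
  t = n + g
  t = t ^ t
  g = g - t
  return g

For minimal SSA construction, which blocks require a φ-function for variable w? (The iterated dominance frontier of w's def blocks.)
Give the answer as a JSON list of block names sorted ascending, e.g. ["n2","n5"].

idom tree: n1←n0 n2←n0 n3←n2 n4←n2 n5←n0 n6←n3 n7←n0
Join-block Dom:
  n5: preds {n0,n4}: {n0} ∩ {n0,n2,n4} = {n0}; idom=n0
  n7: preds {n3,n5,n6}: {n0,n2,n3} ∩ {n0,n5} ∩ {n0,n2,n3,n6} = {n0}; idom=n0

DF walk-up:
  join n5 pred n0: · stop@n0
  join n5 pred n4: n4→n2 stop@n0
  join n7 pred n3: n3→n2 stop@n0
  join n7 pred n5: n5 stop@n0
  join n7 pred n6: n6→n3→n2 stop@n0
  DF(n0)=∅
  DF(n1)=∅
  DF(n2)={n5,n7}
  DF(n3)={n7}
  DF(n4)={n5}
  DF(n5)={n7}
  DF(n6)={n7}
  DF(n7)=∅

φ for w: defs {n1,n3,n5,n6}
  DF⁺ = {n7}

Answer: ["n7"]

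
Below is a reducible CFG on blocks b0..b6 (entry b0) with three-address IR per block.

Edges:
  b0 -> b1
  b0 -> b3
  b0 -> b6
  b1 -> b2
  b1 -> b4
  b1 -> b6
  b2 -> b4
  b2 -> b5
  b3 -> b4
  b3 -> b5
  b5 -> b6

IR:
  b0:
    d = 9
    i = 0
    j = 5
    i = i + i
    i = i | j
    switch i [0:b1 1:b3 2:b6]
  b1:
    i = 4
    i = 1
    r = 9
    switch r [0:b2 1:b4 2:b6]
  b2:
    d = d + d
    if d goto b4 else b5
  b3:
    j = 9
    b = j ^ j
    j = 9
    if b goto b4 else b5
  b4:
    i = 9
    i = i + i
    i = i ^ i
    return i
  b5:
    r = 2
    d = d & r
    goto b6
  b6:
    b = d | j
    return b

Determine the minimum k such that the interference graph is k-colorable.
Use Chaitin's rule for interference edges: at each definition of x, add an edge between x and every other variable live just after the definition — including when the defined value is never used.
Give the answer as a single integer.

Answer: 3

Derivation:
Block summaries:
  b0: def={d,i,j} ue=∅
  b1: def={i,r} ue=∅
  b2: def={d} ue={d}
  b3: def={b,j} ue=∅
  b4: def={i} ue=∅
  b5: def={d,r} ue={d}
  b6: def={b} ue={d,j}

Live sets:
  b0 li=∅ lo={d,j}
  b1 li={d,j} lo={d,j}
  b2 li={d,j} lo={d,j}
  b3 li={d} lo={d,j}
  b4 li=∅ lo=∅
  b5 li={d,j} lo={d,j}
  b6 li={d,j} lo=∅

Interfere edges:
  b — {d,j}
  d — {b,i,j,r}
  i — {d,j}
  j — {b,d,i,r}
  r — {d,j}

Chromatic number:
  lower bound: {b,d,j} mutually conflict ⇒ χ ≥ 3
  assign b→r2 d→r0 i→r2 j→r1 r→r2 — no edge inside a register ⇒ χ ≤ 3
  χ = 3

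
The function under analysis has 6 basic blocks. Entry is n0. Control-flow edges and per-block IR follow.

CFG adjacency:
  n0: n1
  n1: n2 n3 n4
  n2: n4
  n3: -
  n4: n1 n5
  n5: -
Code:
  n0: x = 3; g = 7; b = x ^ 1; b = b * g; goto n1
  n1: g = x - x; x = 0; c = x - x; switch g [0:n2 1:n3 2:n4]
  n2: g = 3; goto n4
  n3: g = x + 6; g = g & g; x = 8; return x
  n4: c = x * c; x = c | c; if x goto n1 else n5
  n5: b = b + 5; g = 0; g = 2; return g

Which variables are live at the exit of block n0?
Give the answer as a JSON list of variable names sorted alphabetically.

Answer: ["b", "x"]

Analysis:
Block summaries:
  n0: def={b,g,x} ue=∅
  n1: def={c,g,x} ue={x}
  n2: def={g} ue=∅
  n3: def={g,x} ue={x}
  n4: def={c,x} ue={c,x}
  n5: def={b,g} ue={b}

Liveness:
  n0 li=∅ lo={b,x}
  n1 li={b,x} lo={b,c,x}
  n2 li={b,c,x} lo={b,c,x}
  n3 li={x} lo=∅
  n4 li={b,c,x} lo={b,x}
  n5 li={b} lo=∅

live-out(n0) = ["b", "x"]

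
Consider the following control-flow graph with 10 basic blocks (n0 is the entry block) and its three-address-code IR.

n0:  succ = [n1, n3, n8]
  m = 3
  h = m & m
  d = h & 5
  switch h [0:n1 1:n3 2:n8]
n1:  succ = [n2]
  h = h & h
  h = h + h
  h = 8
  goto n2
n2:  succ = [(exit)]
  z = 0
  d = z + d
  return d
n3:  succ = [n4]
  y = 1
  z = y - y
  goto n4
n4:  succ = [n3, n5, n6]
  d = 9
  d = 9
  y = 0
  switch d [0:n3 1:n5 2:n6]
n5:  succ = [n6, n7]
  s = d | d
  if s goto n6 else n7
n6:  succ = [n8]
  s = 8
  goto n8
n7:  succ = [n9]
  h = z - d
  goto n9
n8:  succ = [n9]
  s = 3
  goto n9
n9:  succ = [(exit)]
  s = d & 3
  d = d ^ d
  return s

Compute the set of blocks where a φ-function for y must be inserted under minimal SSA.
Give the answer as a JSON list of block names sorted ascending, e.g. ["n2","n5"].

Answer: ["n3", "n8", "n9"]

Working:
idom tree: n1←n0 n2←n1 n3←n0 n4←n3 n5←n4 n6←n4 n7←n5 n8←n0 n9←n0
Dom at joins:
  n3: preds {n0,n4}: {n0} ∩ {n0,n3,n4} = {n0}; idom=n0
  n6: preds {n4,n5}: {n0,n3,n4} ∩ {n0,n3,n4,n5} = {n0,n3,n4}; idom=n4
  n8: preds {n0,n6}: {n0} ∩ {n0,n3,n4,n6} = {n0}; idom=n0
  n9: preds {n7,n8}: {n0,n3,n4,n5,n7} ∩ {n0,n8} = {n0}; idom=n0

Frontier:
  n3←n0: walk · to n0
  n3←n4: walk n4→n3 to n0
  n6←n4: walk · to n4
  n6←n5: walk n5 to n4
  n8←n0: walk · to n0
  n8←n6: walk n6→n4→n3 to n0
  n9←n7: walk n7→n5→n4→n3 to n0
  n9←n8: walk n8 to n0
  n0: DF=∅
  n1: DF=∅
  n2: DF=∅
  n3: DF={n3,n8,n9}
  n4: DF={n3,n8,n9}
  n5: DF={n6,n9}
  n6: DF={n8}
  n7: DF={n9}
  n8: DF={n9}
  n9: DF=∅

φ for y: defs {n3,n4}
  DF⁺ = {n3,n8,n9}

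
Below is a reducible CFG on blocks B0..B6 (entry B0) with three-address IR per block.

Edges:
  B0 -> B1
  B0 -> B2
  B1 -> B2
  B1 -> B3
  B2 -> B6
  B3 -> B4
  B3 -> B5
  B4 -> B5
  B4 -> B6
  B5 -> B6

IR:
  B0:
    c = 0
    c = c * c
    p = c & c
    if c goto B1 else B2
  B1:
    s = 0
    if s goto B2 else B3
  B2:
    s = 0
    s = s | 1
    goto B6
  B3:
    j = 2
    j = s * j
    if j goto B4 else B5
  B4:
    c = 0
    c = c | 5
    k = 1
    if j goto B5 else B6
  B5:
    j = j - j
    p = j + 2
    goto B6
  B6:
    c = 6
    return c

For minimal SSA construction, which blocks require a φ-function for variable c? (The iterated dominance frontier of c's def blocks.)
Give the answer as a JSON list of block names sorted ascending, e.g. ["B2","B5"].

Answer: ["B5", "B6"]

Derivation:
idom tree: B1←B0 B2←B0 B3←B1 B4←B3 B5←B3 B6←B0
Dom∩ at merges:
  B2: preds {B0,B1}: {B0} ∩ {B0,B1} = {B0}; idom=B0
  B5: preds {B3,B4}: {B0,B1,B3} ∩ {B0,B1,B3,B4} = {B0,B1,B3}; idom=B3
  B6: preds {B2,B4,B5}: {B0,B2} ∩ {B0,B1,B3,B4} ∩ {B0,B1,B3,B5} = {B0}; idom=B0

Frontier:
  join B2 pred B0: · stop@B0
  join B2 pred B1: B1 stop@B0
  join B5 pred B3: · stop@B3
  join B5 pred B4: B4 stop@B3
  join B6 pred B2: B2 stop@B0
  join B6 pred B4: B4→B3→B1 stop@B0
  join B6 pred B5: B5→B3→B1 stop@B0
  B0: DF=∅
  B1: DF={B2,B6}
  B2: DF={B6}
  B3: DF={B6}
  B4: DF={B5,B6}
  B5: DF={B6}
  B6: DF=∅

φ for c: defs {B0,B4,B6}
  DF⁺ = {B5,B6}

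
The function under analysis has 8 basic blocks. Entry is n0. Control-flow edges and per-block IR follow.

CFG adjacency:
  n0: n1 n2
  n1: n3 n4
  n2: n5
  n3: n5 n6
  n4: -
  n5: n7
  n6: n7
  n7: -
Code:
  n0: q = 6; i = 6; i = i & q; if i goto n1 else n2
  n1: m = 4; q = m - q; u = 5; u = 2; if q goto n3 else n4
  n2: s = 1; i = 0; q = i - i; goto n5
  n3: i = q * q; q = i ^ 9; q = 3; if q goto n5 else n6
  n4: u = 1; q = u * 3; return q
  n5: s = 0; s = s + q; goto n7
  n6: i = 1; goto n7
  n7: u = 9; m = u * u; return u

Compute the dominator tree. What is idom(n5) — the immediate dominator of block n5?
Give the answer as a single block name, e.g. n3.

Answer: n0

Working:
idom tree: n1←n0 n2←n0 n3←n1 n4←n1 n5←n0 n6←n3 n7←n0
Dom∩ at merges:
  n5: preds {n2,n3}: {n0,n2} ∩ {n0,n1,n3} = {n0}; idom=n0
  n7: preds {n5,n6}: {n0,n5} ∩ {n0,n1,n3,n6} = {n0}; idom=n0

idom(n5) = n0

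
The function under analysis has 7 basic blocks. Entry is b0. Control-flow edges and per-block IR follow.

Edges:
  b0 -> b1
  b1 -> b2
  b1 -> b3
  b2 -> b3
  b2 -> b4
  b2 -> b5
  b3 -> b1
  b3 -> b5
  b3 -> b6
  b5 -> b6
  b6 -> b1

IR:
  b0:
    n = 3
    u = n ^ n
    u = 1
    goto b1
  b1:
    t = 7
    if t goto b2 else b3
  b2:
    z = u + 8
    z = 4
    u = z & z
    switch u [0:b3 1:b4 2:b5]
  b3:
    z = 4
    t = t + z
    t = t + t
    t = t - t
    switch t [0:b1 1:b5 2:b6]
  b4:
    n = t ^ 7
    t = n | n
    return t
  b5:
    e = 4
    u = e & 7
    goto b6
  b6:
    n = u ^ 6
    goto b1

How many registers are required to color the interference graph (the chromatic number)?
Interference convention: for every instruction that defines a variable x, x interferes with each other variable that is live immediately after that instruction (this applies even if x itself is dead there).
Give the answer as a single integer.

def/use:
  b0 def {n,u} use ∅
  b1 def {t} use ∅
  b2 def {u,z} use {u}
  b3 def {t,z} use {t}
  b4 def {n,t} use {t}
  b5 def {e,u} use ∅
  b6 def {n} use {u}

Liveness:
  live b0: ∅→{u}
  live b1: {u}→{t,u}
  live b2: {t,u}→{t,u}
  live b3: {t,u}→{u}
  live b4: {t}→∅
  live b5: ∅→{u}
  live b6: {u}→{u}

Interfere edges:
  e↔∅
  n↔{u}
  t↔{u,z}
  u↔{n,t,z}
  z↔{t,u}

Registers:
  clique {t,u,z} ⇒ need ≥ 3
  assign e→c0 n→c1 t→c1 u→c0 z→c2 — no edge inside a register ⇒ χ ≤ 3
  χ = 3

Answer: 3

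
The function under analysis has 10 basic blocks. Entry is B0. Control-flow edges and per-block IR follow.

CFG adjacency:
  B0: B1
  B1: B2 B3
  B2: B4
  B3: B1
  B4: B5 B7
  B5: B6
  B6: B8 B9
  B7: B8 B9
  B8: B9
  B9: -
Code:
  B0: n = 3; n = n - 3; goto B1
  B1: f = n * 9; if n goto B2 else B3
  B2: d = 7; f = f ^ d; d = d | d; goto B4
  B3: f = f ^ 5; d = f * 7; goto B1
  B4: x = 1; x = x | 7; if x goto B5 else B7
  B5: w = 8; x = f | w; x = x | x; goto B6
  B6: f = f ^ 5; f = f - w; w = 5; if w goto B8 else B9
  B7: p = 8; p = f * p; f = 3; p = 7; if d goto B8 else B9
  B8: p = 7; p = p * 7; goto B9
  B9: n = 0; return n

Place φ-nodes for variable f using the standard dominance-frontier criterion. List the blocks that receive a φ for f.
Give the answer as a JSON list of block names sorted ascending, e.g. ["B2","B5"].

idom tree: B1←B0 B2←B1 B3←B1 B4←B2 B5←B4 B6←B5 B7←B4 B8←B4 B9←B4
Join-block Dom:
  B1: preds {B0,B3}: {B0} ∩ {B0,B1,B3} = {B0}; idom=B0
  B8: preds {B6,B7}: {B0,B1,B2,B4,B5,B6} ∩ {B0,B1,B2,B4,B7} = {B0,B1,B2,B4}; idom=B4
  B9: preds {B6,B7,B8}: {B0,B1,B2,B4,B5,B6} ∩ {B0,B1,B2,B4,B7} ∩ {B0,B1,B2,B4,B8} = {B0,B1,B2,B4}; idom=B4

DF walk-up:
  join B1 pred B0: · stop@B0
  join B1 pred B3: B3→B1 stop@B0
  join B8 pred B6: B6→B5 stop@B4
  join B8 pred B7: B7 stop@B4
  join B9 pred B6: B6→B5 stop@B4
  join B9 pred B7: B7 stop@B4
  join B9 pred B8: B8 stop@B4
  B0 → ∅
  B1 → {B1}
  B2 → ∅
  B3 → {B1}
  B4 → ∅
  B5 → {B8,B9}
  B6 → {B8,B9}
  B7 → {B8,B9}
  B8 → {B9}
  B9 → ∅

φ for f: defs {B1,B2,B3,B6,B7}
  DF⁺ = {B1,B8,B9}

Answer: ["B1", "B8", "B9"]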